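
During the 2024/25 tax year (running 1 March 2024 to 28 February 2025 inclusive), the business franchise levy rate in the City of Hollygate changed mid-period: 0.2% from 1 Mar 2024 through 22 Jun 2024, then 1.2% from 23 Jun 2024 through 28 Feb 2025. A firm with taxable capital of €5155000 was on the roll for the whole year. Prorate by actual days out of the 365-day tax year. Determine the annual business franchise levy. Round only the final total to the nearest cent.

1 Mar – 22 Jun 2024: 114 days at 0.2% → €5155000 × 0.2% × 114/365 = €3220.1096
23 Jun 2024 – 28 Feb 2025: 251 days at 1.2% → €5155000 × 1.2% × 251/365 = €42539.3425
Total = €45759.4521

€45759.45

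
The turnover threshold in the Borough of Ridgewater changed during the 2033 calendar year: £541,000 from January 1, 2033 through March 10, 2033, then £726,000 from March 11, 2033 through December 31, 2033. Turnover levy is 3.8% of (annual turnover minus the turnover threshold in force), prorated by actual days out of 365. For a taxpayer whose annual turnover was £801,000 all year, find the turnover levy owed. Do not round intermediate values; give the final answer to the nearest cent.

January 1 – March 10, 2033: 69 days, exemption £541,000 → (£801,000 − £541,000) × 3.8% × 69/365 = £1,867.7260
March 11 – December 31, 2033: 296 days, exemption £726,000 → (£801,000 − £726,000) × 3.8% × 296/365 = £2,311.2329
Total = £4,178.9589

£4,178.96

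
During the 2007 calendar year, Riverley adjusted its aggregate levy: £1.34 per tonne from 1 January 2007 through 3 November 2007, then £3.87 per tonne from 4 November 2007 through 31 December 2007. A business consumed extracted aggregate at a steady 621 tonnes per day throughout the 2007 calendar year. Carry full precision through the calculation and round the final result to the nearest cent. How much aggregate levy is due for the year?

1 January – 3 November 2007: 307 days × 621 tonnes/day = 190,647 tonnes at £1.34/tonne → £255,466.98
4 November – 31 December 2007: 58 days × 621 tonnes/day = 36,018 tonnes at £3.87/tonne → £139,389.66

£394,856.64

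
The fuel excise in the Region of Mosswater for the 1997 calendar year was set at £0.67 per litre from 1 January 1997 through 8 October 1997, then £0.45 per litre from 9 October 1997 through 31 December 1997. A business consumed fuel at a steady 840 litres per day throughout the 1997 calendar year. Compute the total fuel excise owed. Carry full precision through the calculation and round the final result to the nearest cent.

1 January – 8 October 1997: 281 days × 840 litres/day = 236,040 litres at £0.67/litre → £158,146.80
9 October – 31 December 1997: 84 days × 840 litres/day = 70,560 litres at £0.45/litre → £31,752.00

£189,898.80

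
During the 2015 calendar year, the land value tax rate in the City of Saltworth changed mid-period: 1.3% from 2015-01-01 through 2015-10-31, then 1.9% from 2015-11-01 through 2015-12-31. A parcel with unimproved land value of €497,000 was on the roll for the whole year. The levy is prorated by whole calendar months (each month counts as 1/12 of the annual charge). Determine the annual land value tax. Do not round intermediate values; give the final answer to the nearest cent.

€6,958.00

2015-01-01 to 2015-10-31: 10 months at 1.3% → €497,000 × 1.3% × 10/12 = €5,384.1667
2015-11-01 to 2015-12-31: 2 months at 1.9% → €497,000 × 1.9% × 2/12 = €1,573.8333
Total = €6,958.0000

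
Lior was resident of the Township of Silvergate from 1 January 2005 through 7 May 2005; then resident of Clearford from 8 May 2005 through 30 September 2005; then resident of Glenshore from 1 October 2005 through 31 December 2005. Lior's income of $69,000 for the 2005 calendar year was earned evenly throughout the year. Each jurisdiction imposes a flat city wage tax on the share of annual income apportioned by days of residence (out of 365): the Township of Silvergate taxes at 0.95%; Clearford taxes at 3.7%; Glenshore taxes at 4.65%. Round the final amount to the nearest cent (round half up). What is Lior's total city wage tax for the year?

The Township of Silvergate, 1 January – 7 May 2005: 127 days → $69,000 × 0.95% × 127/365 = $228.0781
Clearford, 8 May – 30 September 2005: 146 days → $69,000 × 3.7% × 146/365 = $1,021.2000
Glenshore, 1 October – 31 December 2005: 92 days → $69,000 × 4.65% × 92/365 = $808.7178
Total = $2,057.9959

$2,058.00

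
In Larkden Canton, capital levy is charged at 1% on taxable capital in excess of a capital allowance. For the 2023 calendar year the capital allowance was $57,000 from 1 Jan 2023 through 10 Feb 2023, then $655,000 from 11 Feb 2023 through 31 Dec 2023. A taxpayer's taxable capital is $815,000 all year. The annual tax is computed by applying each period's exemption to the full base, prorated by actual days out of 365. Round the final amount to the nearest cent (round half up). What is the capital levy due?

1 Jan – 10 Feb 2023: 41 days, exemption $57,000 → ($815,000 − $57,000) × 1% × 41/365 = $851.4521
11 Feb – 31 Dec 2023: 324 days, exemption $655,000 → ($815,000 − $655,000) × 1% × 324/365 = $1,420.2740
Total = $2,271.7260

$2,271.73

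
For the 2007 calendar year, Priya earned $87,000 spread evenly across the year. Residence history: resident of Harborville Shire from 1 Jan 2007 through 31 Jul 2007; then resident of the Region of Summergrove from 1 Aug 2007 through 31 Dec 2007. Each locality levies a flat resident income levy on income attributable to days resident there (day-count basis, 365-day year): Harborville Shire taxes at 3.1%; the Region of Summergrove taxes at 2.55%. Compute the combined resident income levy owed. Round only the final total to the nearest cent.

$2,496.42

Harborville Shire, 1 Jan – 31 Jul 2007: 212 days → $87,000 × 3.1% × 212/365 = $1,566.4767
The Region of Summergrove, 1 Aug – 31 Dec 2007: 153 days → $87,000 × 2.55% × 153/365 = $929.9466
Total = $2,496.4233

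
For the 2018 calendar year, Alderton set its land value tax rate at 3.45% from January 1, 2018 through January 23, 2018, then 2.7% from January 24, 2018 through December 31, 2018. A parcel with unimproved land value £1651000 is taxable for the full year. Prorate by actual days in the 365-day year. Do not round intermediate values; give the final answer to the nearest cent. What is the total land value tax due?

£45357.27

January 1 – January 23, 2018: 23 days at 3.45% → £1651000 × 3.45% × 23/365 = £3589.2288
January 24 – December 31, 2018: 342 days at 2.7% → £1651000 × 2.7% × 342/365 = £41768.0384
Total = £45357.2671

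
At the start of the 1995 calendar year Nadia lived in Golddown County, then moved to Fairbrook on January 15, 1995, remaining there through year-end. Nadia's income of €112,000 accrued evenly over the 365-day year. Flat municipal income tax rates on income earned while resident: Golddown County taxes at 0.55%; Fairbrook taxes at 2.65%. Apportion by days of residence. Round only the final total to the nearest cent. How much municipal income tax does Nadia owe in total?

€2,877.79

Golddown County, January 1 – January 14, 1995: 14 days → €112,000 × 0.55% × 14/365 = €23.6274
Fairbrook, January 15 – December 31, 1995: 351 days → €112,000 × 2.65% × 351/365 = €2,854.1589
Total = €2,877.7863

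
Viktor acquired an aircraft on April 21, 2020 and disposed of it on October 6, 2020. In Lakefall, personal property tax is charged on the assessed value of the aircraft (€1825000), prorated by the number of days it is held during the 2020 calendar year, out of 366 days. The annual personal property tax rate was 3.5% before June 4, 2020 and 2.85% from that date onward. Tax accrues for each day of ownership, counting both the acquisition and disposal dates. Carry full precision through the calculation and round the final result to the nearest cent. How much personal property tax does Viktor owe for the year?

€25442.79

April 21 – June 3, 2020: 44 days at 3.5% → €1825000 × 3.5% × 44/366 = €7678.9617
June 4 – October 6, 2020: 125 days at 2.85% → €1825000 × 2.85% × 125/366 = €17763.8320
Total = €25442.7937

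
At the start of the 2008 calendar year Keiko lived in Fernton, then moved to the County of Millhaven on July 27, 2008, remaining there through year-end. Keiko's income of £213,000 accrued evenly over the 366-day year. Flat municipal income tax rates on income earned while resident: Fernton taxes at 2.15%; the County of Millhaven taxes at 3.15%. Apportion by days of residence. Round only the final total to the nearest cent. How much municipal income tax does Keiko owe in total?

£5,499.01

Fernton, January 1 – July 26, 2008: 208 days → £213,000 × 2.15% × 208/366 = £2,602.5574
The County of Millhaven, July 27 – December 31, 2008: 158 days → £213,000 × 3.15% × 158/366 = £2,896.4508
Total = £5,499.0082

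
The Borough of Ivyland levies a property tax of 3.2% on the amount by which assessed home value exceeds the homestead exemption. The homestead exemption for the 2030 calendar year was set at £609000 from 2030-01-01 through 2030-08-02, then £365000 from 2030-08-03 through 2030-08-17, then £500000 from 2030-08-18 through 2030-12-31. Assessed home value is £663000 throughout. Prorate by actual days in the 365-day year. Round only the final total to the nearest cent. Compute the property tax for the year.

2030-01-01 to 2030-08-02: 214 days, exemption £609000 → (£663000 − £609000) × 3.2% × 214/365 = £1013.1288
2030-08-03 to 2030-08-17: 15 days, exemption £365000 → (£663000 − £365000) × 3.2% × 15/365 = £391.8904
2030-08-18 to 2030-12-31: 136 days, exemption £500000 → (£663000 − £500000) × 3.2% × 136/365 = £1943.4959
Total = £3348.5151

£3348.52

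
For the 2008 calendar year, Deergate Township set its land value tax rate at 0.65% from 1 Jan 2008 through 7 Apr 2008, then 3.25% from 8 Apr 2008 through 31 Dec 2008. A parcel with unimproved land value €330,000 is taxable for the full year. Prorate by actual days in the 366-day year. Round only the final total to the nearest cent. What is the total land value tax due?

€8,427.62

1 Jan – 7 Apr 2008: 98 days at 0.65% → €330,000 × 0.65% × 98/366 = €574.3443
8 Apr – 31 Dec 2008: 268 days at 3.25% → €330,000 × 3.25% × 268/366 = €7,853.2787
Total = €8,427.6230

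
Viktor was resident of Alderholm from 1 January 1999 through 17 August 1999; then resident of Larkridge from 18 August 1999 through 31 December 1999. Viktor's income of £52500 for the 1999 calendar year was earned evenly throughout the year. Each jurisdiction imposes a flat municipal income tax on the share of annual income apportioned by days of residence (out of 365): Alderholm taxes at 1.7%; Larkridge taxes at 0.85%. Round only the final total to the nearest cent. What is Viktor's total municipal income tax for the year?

£726.23

Alderholm, 1 January – 17 August 1999: 229 days → £52500 × 1.7% × 229/365 = £559.9521
Larkridge, 18 August – 31 December 1999: 136 days → £52500 × 0.85% × 136/365 = £166.2740
Total = £726.2260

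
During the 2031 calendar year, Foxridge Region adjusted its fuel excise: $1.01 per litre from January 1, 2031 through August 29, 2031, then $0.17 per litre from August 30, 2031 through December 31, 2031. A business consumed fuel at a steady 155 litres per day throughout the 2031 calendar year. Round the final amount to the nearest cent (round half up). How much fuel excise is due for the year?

January 1 – August 29, 2031: 241 days × 155 litres/day = 37,355 litres at $1.01/litre → $37,728.55
August 30 – December 31, 2031: 124 days × 155 litres/day = 19,220 litres at $0.17/litre → $3,267.40

$40,995.95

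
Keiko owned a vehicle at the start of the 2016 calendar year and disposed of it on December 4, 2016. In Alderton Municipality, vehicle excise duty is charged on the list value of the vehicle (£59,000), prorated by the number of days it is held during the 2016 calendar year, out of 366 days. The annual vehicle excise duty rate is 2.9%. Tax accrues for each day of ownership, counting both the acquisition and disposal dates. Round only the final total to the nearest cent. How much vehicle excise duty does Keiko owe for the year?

Days held (January 1 – December 4, 2016): 339 out of 366
Tax = £59,000 × 2.9% × 339/366 = £1,584.7787

£1,584.78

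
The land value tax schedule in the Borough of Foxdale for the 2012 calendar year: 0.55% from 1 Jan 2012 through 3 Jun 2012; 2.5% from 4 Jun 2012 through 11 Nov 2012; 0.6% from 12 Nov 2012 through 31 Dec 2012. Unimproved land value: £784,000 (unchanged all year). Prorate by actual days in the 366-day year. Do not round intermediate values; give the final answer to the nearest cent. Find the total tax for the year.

1 Jan – 3 Jun 2012: 155 days at 0.55% → £784,000 × 0.55% × 155/366 = £1,826.1202
4 Jun – 11 Nov 2012: 161 days at 2.5% → £784,000 × 2.5% × 161/366 = £8,621.8579
12 Nov – 31 Dec 2012: 50 days at 0.6% → £784,000 × 0.6% × 50/366 = £642.6230
Total = £11,090.6011

£11,090.60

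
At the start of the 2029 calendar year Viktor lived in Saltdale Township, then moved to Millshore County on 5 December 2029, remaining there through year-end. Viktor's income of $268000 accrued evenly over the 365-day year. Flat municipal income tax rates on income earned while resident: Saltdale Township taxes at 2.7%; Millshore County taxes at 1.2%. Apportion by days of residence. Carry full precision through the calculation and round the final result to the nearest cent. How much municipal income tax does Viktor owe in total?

$6938.63

Saltdale Township, 1 January – 4 December 2029: 338 days → $268000 × 2.7% × 338/365 = $6700.7342
Millshore County, 5 December – 31 December 2029: 27 days → $268000 × 1.2% × 27/365 = $237.8959
Total = $6938.6301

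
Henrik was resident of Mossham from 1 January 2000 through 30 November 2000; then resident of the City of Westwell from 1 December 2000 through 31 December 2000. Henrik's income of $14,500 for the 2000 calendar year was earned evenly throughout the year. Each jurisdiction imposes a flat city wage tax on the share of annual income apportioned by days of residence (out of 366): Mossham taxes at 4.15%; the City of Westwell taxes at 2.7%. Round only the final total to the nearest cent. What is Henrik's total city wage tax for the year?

Mossham, 1 January – 30 November 2000: 335 days → $14,500 × 4.15% × 335/366 = $550.7821
The City of Westwell, 1 December – 31 December 2000: 31 days → $14,500 × 2.7% × 31/366 = $33.1598
Total = $583.9419

$583.94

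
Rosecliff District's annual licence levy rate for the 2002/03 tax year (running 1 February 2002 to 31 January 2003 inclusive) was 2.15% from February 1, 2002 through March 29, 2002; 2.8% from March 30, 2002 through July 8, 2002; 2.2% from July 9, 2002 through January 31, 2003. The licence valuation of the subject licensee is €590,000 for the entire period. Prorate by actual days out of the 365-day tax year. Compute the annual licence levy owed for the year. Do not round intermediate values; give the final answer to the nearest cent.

€13,913.49

February 1 – March 29, 2002: 57 days at 2.15% → €590,000 × 2.15% × 57/365 = €1,980.9452
March 30 – July 8, 2002: 101 days at 2.8% → €590,000 × 2.8% × 101/365 = €4,571.2877
July 9, 2002 – January 31, 2003: 207 days at 2.2% → €590,000 × 2.2% × 207/365 = €7,361.2603
Total = €13,913.4932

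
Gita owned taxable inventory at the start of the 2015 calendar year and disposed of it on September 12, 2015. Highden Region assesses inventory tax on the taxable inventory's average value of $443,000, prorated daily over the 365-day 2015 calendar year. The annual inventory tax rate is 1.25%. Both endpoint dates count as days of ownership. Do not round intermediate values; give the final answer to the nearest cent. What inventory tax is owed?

$3,868.66

Days held (January 1 – September 12, 2015): 255 out of 365
Tax = $443,000 × 1.25% × 255/365 = $3,868.6644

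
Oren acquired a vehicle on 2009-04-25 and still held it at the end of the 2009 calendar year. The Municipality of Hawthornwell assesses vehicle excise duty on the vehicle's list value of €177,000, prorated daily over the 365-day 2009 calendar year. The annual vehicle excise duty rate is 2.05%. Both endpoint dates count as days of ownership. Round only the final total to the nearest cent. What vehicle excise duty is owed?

€2,495.22

Days held (2009-04-25 to 2009-12-31): 251 out of 365
Tax = €177,000 × 2.05% × 251/365 = €2,495.2151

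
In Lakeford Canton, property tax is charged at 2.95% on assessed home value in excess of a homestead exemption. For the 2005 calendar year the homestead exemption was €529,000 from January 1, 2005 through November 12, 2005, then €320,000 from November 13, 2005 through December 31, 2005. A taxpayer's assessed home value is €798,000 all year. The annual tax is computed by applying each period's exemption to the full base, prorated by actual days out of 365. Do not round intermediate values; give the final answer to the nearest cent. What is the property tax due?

€8,763.20

January 1 – November 12, 2005: 316 days, exemption €529,000 → (€798,000 − €529,000) × 2.95% × 316/365 = €6,870.1863
November 13 – December 31, 2005: 49 days, exemption €320,000 → (€798,000 − €320,000) × 2.95% × 49/365 = €1,893.0110
Total = €8,763.1973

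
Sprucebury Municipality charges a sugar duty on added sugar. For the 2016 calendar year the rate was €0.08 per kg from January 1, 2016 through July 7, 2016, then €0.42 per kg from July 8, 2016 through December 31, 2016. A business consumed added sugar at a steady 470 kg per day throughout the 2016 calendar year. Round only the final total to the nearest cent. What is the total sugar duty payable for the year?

€42,046.20

January 1 – July 7, 2016: 189 days × 470 kg/day = 88,830 kg at €0.08/kg → €7,106.40
July 8 – December 31, 2016: 177 days × 470 kg/day = 83,190 kg at €0.42/kg → €34,939.80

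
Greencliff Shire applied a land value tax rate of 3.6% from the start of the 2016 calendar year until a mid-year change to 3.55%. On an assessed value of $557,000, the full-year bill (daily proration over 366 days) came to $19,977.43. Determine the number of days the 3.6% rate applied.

Let d = days at the first rate; then 366 − d days at the second rate.
$557,000 × [3.6%·d + 3.55%·(366−d)] / 366 = $19,977.43
Solving gives d = 268, so the new rate took effect on 25 September 2016.

268 days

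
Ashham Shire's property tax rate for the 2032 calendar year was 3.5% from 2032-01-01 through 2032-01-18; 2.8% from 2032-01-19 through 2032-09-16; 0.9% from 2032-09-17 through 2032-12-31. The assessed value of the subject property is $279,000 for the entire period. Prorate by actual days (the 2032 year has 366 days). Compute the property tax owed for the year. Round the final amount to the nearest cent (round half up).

2032-01-01 to 2032-01-18: 18 days at 3.5% → $279,000 × 3.5% × 18/366 = $480.2459
2032-01-19 to 2032-09-16: 242 days at 2.8% → $279,000 × 2.8% × 242/366 = $5,165.3115
2032-09-17 to 2032-12-31: 106 days at 0.9% → $279,000 × 0.9% × 106/366 = $727.2295
Total = $6,372.7869

$6,372.79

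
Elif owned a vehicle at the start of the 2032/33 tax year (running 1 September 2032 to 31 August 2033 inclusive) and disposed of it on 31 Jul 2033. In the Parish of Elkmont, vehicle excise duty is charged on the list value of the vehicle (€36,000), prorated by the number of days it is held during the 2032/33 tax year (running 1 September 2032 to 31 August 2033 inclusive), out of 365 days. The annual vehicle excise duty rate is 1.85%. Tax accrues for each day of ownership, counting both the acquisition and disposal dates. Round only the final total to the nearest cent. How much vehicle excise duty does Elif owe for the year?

Days held (1 Sep 2032 – 31 Jul 2033): 334 out of 365
Tax = €36,000 × 1.85% × 334/365 = €609.4356

€609.44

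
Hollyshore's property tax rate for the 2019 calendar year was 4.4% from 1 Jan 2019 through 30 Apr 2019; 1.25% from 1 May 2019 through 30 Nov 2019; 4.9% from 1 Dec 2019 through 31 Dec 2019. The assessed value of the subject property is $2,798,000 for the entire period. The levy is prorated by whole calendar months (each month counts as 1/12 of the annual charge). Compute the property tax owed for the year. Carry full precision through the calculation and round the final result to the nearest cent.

1 Jan – 30 Apr 2019: 4 months at 4.4% → $2,798,000 × 4.4% × 4/12 = $41,037.3333
1 May – 30 Nov 2019: 7 months at 1.25% → $2,798,000 × 1.25% × 7/12 = $20,402.0833
1 Dec – 31 Dec 2019: 1 month at 4.9% → $2,798,000 × 4.9% × 1/12 = $11,425.1667
Total = $72,864.5833

$72,864.58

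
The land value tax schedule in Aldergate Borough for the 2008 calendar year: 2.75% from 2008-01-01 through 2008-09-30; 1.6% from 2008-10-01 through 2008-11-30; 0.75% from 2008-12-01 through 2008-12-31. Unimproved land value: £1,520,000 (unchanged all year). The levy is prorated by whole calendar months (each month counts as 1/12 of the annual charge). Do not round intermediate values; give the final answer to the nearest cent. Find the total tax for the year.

£36,353.33

2008-01-01 to 2008-09-30: 9 months at 2.75% → £1,520,000 × 2.75% × 9/12 = £31,350.0000
2008-10-01 to 2008-11-30: 2 months at 1.6% → £1,520,000 × 1.6% × 2/12 = £4,053.3333
2008-12-01 to 2008-12-31: 1 month at 0.75% → £1,520,000 × 0.75% × 1/12 = £950.0000
Total = £36,353.3333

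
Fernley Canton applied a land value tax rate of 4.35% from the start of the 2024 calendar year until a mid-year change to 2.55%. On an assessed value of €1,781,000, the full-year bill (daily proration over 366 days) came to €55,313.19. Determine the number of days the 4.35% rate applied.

113 days

Let d = days at the first rate; then 366 − d days at the second rate.
€1,781,000 × [4.35%·d + 2.55%·(366−d)] / 366 = €55,313.19
Solving gives d = 113, so the new rate took effect on 23 April 2024.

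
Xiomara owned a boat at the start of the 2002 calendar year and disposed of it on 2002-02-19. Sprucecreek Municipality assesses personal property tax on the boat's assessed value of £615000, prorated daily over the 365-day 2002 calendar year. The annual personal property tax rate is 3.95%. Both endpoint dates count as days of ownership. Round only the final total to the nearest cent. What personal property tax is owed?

£3327.74

Days held (2002-01-01 to 2002-02-19): 50 out of 365
Tax = £615000 × 3.95% × 50/365 = £3327.7397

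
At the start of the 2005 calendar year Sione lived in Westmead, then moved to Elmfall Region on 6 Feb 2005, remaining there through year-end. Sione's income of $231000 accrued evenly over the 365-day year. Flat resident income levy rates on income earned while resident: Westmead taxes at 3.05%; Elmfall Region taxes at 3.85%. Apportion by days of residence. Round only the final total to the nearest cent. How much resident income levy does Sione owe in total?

$8711.23

Westmead, 1 Jan – 5 Feb 2005: 36 days → $231000 × 3.05% × 36/365 = $694.8986
Elmfall Region, 6 Feb – 31 Dec 2005: 329 days → $231000 × 3.85% × 329/365 = $8016.3329
Total = $8711.2315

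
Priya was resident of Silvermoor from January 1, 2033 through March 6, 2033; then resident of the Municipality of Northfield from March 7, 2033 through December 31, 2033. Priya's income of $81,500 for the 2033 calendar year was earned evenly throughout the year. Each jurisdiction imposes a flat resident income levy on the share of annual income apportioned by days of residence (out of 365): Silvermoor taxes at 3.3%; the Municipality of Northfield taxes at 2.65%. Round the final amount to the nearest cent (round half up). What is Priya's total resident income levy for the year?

Silvermoor, January 1 – March 6, 2033: 65 days → $81,500 × 3.3% × 65/365 = $478.9521
The Municipality of Northfield, March 7 – December 31, 2033: 300 days → $81,500 × 2.65% × 300/365 = $1,775.1370
Total = $2,254.0890

$2,254.09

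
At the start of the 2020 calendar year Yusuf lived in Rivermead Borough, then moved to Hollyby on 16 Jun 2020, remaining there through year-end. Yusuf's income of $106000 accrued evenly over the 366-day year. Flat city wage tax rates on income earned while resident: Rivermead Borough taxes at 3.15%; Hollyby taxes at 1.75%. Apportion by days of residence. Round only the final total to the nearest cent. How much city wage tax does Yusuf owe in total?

$2532.13

Rivermead Borough, 1 Jan – 15 Jun 2020: 167 days → $106000 × 3.15% × 167/366 = $1523.5328
Hollyby, 16 Jun – 31 Dec 2020: 199 days → $106000 × 1.75% × 199/366 = $1008.5929
Total = $2532.1257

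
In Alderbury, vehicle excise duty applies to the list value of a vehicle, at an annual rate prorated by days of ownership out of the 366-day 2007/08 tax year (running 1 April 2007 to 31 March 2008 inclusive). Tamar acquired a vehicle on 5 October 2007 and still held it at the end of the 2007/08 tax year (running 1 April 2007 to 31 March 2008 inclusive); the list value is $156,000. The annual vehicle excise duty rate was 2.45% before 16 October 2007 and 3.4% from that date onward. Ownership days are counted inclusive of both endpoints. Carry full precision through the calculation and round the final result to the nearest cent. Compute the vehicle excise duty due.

5 October – 15 October 2007: 11 days at 2.45% → $156,000 × 2.45% × 11/366 = $114.8689
16 October 2007 – 31 March 2008: 168 days at 3.4% → $156,000 × 3.4% × 168/366 = $2,434.6230
Total = $2,549.4918

$2,549.49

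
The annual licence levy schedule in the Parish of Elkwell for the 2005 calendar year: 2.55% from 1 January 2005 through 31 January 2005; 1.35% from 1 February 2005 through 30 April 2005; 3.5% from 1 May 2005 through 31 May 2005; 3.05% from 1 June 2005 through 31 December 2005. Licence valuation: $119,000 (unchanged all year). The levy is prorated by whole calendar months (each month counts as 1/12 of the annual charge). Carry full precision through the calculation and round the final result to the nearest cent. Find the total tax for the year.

$3,118.79

1 January – 31 January 2005: 1 month at 2.55% → $119,000 × 2.55% × 1/12 = $252.8750
1 February – 30 April 2005: 3 months at 1.35% → $119,000 × 1.35% × 3/12 = $401.6250
1 May – 31 May 2005: 1 month at 3.5% → $119,000 × 3.5% × 1/12 = $347.0833
1 June – 31 December 2005: 7 months at 3.05% → $119,000 × 3.05% × 7/12 = $2,117.2083
Total = $3,118.7917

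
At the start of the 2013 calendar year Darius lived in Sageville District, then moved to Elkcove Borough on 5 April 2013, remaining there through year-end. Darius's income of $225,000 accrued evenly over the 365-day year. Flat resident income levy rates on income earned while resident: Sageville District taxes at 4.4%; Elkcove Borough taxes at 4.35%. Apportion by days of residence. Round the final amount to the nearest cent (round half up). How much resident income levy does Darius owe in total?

Sageville District, 1 January – 4 April 2013: 94 days → $225,000 × 4.4% × 94/365 = $2,549.5890
Elkcove Borough, 5 April – 31 December 2013: 271 days → $225,000 × 4.35% × 271/365 = $7,266.8836
Total = $9,816.4726

$9,816.47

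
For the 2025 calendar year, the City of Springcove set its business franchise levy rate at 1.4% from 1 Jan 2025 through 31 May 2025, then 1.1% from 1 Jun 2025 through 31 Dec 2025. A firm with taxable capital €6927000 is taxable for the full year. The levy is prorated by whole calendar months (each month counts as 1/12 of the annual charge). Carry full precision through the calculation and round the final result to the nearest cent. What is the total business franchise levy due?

€84855.75

1 Jan – 31 May 2025: 5 months at 1.4% → €6927000 × 1.4% × 5/12 = €40407.5000
1 Jun – 31 Dec 2025: 7 months at 1.1% → €6927000 × 1.1% × 7/12 = €44448.2500
Total = €84855.7500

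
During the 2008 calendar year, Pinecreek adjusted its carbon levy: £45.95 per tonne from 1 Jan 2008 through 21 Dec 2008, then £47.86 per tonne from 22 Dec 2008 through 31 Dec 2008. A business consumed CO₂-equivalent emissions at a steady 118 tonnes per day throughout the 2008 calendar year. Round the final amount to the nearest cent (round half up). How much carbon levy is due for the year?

1 Jan – 21 Dec 2008: 356 days × 118 tonnes/day = 42,008 tonnes at £45.95/tonne → £1,930,267.60
22 Dec – 31 Dec 2008: 10 days × 118 tonnes/day = 1,180 tonnes at £47.86/tonne → £56,474.80

£1,986,742.40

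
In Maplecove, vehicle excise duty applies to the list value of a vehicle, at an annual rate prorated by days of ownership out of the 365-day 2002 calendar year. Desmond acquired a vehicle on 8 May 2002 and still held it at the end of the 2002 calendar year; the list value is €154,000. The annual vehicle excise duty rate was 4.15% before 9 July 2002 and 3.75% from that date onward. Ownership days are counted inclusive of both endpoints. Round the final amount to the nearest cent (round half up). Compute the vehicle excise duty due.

€3,870.25

8 May – 8 July 2002: 62 days at 4.15% → €154,000 × 4.15% × 62/365 = €1,085.5945
9 July – 31 December 2002: 176 days at 3.75% → €154,000 × 3.75% × 176/365 = €2,784.6575
Total = €3,870.2521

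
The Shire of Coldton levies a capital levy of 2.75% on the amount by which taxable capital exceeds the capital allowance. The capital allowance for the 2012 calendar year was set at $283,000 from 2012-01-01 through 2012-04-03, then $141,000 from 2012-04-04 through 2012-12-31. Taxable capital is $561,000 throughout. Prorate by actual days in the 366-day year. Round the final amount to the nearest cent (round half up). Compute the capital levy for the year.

$10,547.08

2012-01-01 to 2012-04-03: 94 days, exemption $283,000 → ($561,000 − $283,000) × 2.75% × 94/366 = $1,963.4699
2012-04-04 to 2012-12-31: 272 days, exemption $141,000 → ($561,000 − $141,000) × 2.75% × 272/366 = $8,583.6066
Total = $10,547.0765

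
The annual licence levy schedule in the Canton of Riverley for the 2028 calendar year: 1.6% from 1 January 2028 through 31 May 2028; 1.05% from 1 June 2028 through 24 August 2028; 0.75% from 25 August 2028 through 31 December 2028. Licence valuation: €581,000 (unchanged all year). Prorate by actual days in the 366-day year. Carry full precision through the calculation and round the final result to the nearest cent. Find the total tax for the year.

1 January – 31 May 2028: 152 days at 1.6% → €581,000 × 1.6% × 152/366 = €3,860.6339
1 June – 24 August 2028: 85 days at 1.05% → €581,000 × 1.05% × 85/366 = €1,416.7828
25 August – 31 December 2028: 129 days at 0.75% → €581,000 × 0.75% × 129/366 = €1,535.8402
Total = €6,813.2568

€6,813.26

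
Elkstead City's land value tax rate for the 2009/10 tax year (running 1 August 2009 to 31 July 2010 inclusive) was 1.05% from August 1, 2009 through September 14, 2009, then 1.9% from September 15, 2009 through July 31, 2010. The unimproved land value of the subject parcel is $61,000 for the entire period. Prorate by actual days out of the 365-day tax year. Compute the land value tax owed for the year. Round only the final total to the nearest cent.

$1,095.08

August 1 – September 14, 2009: 45 days at 1.05% → $61,000 × 1.05% × 45/365 = $78.9658
September 15, 2009 – July 31, 2010: 320 days at 1.9% → $61,000 × 1.9% × 320/365 = $1,016.1096
Total = $1,095.0753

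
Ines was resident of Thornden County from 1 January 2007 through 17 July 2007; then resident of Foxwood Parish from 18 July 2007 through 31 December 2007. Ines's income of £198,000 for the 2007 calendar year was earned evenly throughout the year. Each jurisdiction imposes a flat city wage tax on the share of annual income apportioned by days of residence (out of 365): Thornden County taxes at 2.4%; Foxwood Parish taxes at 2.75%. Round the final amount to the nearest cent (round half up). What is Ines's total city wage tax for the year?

Thornden County, 1 January – 17 July 2007: 198 days → £198,000 × 2.4% × 198/365 = £2,577.7973
Foxwood Parish, 18 July – 31 December 2007: 167 days → £198,000 × 2.75% × 167/365 = £2,491.2740
Total = £5,069.0712

£5,069.07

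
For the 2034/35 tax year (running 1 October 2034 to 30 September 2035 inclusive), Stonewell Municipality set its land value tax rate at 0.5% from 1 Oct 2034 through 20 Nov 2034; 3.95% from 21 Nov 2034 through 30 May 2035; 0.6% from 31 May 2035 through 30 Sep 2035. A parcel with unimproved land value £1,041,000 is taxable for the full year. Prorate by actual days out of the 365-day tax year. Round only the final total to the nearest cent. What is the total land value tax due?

1 Oct – 20 Nov 2034: 51 days at 0.5% → £1,041,000 × 0.5% × 51/365 = £727.2740
21 Nov 2034 – 30 May 2035: 191 days at 3.95% → £1,041,000 × 3.95% × 191/365 = £21,517.3274
31 May – 30 Sep 2035: 123 days at 0.6% → £1,041,000 × 0.6% × 123/365 = £2,104.8164
Total = £24,349.4178

£24,349.42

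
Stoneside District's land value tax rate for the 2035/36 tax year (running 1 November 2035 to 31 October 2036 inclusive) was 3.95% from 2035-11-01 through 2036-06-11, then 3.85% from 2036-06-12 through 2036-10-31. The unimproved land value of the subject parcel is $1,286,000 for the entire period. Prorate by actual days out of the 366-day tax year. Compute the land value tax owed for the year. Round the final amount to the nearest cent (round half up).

2035-11-01 to 2036-06-11: 224 days at 3.95% → $1,286,000 × 3.95% × 224/366 = $31,088.8743
2036-06-12 to 2036-10-31: 142 days at 3.85% → $1,286,000 × 3.85% × 142/366 = $19,209.1858
Total = $50,298.0601

$50,298.06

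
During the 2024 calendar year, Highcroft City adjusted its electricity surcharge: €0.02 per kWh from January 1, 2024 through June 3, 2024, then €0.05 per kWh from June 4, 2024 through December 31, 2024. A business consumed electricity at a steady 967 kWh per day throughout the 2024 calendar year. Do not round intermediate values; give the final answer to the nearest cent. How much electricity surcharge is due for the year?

January 1 – June 3, 2024: 155 days × 967 kWh/day = 149,885 kWh at €0.02/kWh → €2,997.70
June 4 – December 31, 2024: 211 days × 967 kWh/day = 204,037 kWh at €0.05/kWh → €10,201.85

€13,199.55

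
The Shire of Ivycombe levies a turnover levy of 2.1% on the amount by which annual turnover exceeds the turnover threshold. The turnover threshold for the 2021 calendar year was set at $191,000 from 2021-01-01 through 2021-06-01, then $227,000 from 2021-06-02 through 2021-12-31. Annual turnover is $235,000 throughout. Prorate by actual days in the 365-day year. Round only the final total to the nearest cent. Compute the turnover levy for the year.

2021-01-01 to 2021-06-01: 152 days, exemption $191,000 → ($235,000 − $191,000) × 2.1% × 152/365 = $384.7890
2021-06-02 to 2021-12-31: 213 days, exemption $227,000 → ($235,000 − $227,000) × 2.1% × 213/365 = $98.0384
Total = $482.8274

$482.83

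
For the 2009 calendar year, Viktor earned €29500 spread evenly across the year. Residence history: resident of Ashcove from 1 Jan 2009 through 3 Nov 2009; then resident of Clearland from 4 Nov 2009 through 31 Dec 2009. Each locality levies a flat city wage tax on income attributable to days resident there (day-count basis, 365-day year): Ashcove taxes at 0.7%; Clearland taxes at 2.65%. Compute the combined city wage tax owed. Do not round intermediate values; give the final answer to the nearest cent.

Ashcove, 1 Jan – 3 Nov 2009: 307 days → €29500 × 0.7% × 307/365 = €173.6863
Clearland, 4 Nov – 31 Dec 2009: 58 days → €29500 × 2.65% × 58/365 = €124.2233
Total = €297.9096

€297.91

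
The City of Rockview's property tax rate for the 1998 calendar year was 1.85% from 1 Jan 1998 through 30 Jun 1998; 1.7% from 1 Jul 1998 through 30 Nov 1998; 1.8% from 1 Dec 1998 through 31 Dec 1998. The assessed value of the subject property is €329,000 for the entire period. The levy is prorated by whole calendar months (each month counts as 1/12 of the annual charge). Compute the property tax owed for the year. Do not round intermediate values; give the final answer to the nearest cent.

€5,867.17

1 Jan – 30 Jun 1998: 6 months at 1.85% → €329,000 × 1.85% × 6/12 = €3,043.2500
1 Jul – 30 Nov 1998: 5 months at 1.7% → €329,000 × 1.7% × 5/12 = €2,330.4167
1 Dec – 31 Dec 1998: 1 month at 1.8% → €329,000 × 1.8% × 1/12 = €493.5000
Total = €5,867.1667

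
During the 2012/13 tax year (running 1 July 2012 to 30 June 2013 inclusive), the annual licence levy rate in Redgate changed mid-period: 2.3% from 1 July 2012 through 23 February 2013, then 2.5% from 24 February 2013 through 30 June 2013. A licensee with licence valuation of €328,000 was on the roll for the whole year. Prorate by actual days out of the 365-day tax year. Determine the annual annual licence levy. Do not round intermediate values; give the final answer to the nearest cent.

1 July 2012 – 23 February 2013: 238 days at 2.3% → €328,000 × 2.3% × 238/365 = €4,919.1014
24 February – 30 June 2013: 127 days at 2.5% → €328,000 × 2.5% × 127/365 = €2,853.1507
Total = €7,772.2521

€7,772.25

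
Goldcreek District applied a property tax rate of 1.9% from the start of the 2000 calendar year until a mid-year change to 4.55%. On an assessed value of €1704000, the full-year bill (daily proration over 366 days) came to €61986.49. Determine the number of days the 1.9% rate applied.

126 days

Let d = days at the first rate; then 366 − d days at the second rate.
€1704000 × [1.9%·d + 4.55%·(366−d)] / 366 = €61986.49
Solving gives d = 126, so the new rate took effect on 6 May 2000.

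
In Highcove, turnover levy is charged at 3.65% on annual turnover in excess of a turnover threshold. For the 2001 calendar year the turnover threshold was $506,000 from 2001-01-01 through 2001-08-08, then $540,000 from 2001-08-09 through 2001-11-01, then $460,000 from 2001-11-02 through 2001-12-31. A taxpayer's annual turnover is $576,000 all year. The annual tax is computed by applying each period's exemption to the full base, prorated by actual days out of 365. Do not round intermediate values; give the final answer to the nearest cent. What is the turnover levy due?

2001-01-01 to 2001-08-08: 220 days, exemption $506,000 → ($576,000 − $506,000) × 3.65% × 220/365 = $1,540.0000
2001-08-09 to 2001-11-01: 85 days, exemption $540,000 → ($576,000 − $540,000) × 3.65% × 85/365 = $306.0000
2001-11-02 to 2001-12-31: 60 days, exemption $460,000 → ($576,000 − $460,000) × 3.65% × 60/365 = $696.0000
Total = $2,542.0000

$2,542.00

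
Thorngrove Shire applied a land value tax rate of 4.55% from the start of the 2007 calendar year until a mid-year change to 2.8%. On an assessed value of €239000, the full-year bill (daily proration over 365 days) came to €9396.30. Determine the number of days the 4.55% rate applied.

236 days

Let d = days at the first rate; then 365 − d days at the second rate.
€239000 × [4.55%·d + 2.8%·(365−d)] / 365 = €9396.30
Solving gives d = 236, so the new rate took effect on 25 Aug 2007.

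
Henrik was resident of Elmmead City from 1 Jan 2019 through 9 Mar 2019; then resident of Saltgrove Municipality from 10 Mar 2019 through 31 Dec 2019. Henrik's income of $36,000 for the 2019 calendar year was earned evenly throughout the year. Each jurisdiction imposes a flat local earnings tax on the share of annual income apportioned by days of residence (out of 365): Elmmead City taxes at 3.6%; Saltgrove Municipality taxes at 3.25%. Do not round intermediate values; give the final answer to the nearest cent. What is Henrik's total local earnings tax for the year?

Elmmead City, 1 Jan – 9 Mar 2019: 68 days → $36,000 × 3.6% × 68/365 = $241.4466
Saltgrove Municipality, 10 Mar – 31 Dec 2019: 297 days → $36,000 × 3.25% × 297/365 = $952.0274
Total = $1,193.4740

$1,193.47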